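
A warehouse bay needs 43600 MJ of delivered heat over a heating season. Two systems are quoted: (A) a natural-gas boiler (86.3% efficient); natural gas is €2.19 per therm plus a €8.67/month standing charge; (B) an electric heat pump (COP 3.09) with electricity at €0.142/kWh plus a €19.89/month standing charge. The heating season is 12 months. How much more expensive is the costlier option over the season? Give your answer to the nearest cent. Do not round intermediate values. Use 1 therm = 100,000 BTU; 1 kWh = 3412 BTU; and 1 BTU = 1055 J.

€357.48

Heat load = 43600 MJ = 43,600,000,000 J / 1055 = 41,327,014 BTU
Gas: input = 41,327,014 / 0.863 = 47,887,618 BTU = 478.9 therm → 478.9 × €2.19 = €1,048.74; + 12 × €8.67 standing = €1,152.78
Heat pump: 41,327,014 BTU / 3412 = 12,110 kWh heat; / 3.09 = 3,920 kWh in → × €0.142 = €556.61; + 12 × €19.89 standing = €795.29
Difference = |€1,152.78 − €795.29| = €357.48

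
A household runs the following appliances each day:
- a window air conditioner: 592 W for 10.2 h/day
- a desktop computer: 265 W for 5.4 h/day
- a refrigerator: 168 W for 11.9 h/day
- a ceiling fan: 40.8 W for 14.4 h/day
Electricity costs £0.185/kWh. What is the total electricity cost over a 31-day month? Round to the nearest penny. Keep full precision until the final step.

window air conditioner: 592 W × 10.2 h × 31 d = 187,190 Wh = 187.2 kWh
desktop computer: 265 W × 5.4 h × 31 d = 44,361 Wh = 44.36 kWh
refrigerator: 168 W × 11.9 h × 31 d = 61,975 Wh = 61.98 kWh
ceiling fan: 40.8 W × 14.4 h × 31 d = 18,213 Wh = 18.21 kWh
Total energy = 187.2 + 44.36 + 61.98 + 18.21 = 311.7 kWh
Cost = 311.7 kWh × £0.185 = £57.67

£57.67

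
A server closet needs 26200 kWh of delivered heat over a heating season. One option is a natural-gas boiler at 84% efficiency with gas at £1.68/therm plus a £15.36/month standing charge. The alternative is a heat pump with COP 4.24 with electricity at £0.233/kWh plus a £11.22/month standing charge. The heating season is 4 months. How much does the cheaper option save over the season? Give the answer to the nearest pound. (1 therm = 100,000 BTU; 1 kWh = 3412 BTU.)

£365

Heat load = 26200 kWh × 3412 = 89,394,400 BTU
Gas: input = 89,394,400 / 0.84 = 106,421,905 BTU = 1,064 therm → 1,064 × £1.68 = £1,787.89; + 4 × £15.36 standing = £1,849.33
Heat pump: 89,394,400 BTU / 3412 = 26,200 kWh heat; / 4.24 = 6,179 kWh in → × £0.233 = £1,439.76; + 4 × £11.22 standing = £1,484.64
Difference = |£1,849.33 − £1,484.64| = £364.68 ≈ £365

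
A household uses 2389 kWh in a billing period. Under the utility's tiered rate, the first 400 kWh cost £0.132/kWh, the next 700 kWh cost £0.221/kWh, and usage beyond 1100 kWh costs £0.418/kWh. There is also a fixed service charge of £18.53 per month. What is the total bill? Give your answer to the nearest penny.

First 400 kWh × £0.132 = £52.80
Next 700 kWh × £0.221 = £154.70
Remaining 1289 kWh × £0.418 = £538.80
Energy charge = £746.30; + service £18.53 = £764.83

£764.83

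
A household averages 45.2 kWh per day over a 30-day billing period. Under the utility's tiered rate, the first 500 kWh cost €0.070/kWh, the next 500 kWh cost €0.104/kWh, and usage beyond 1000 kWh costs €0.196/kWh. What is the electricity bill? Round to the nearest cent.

€156.78

Usage = 45.2 kWh/day × 30 days = 1356 kWh
First 500 kWh × €0.070 = €35.00
Next 500 kWh × €0.104 = €52.00
Remaining 356 kWh × €0.196 = €69.78
Total = €156.78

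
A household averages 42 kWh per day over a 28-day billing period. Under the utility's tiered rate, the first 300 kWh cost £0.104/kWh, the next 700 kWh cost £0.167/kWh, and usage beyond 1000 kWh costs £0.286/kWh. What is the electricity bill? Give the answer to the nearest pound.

£198

Usage = 42 kWh/day × 28 days = 1176 kWh
First 300 kWh × £0.104 = £31.20
Next 700 kWh × £0.167 = £116.90
Remaining 176 kWh × £0.286 = £50.34
Total = £198.44 ≈ £198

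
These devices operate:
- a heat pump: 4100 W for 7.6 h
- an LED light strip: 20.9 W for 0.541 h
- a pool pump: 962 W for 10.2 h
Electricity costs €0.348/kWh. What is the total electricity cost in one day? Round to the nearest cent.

€14.26

heat pump: 4100 W × 7.6 h = 31,160 Wh = 31.16 kWh
LED light strip: 20.9 W × 0.541 h = 11 Wh = 0.01131 kWh
pool pump: 962 W × 10.2 h = 9,812 Wh = 9.812 kWh
Total energy = 31.16 + 0.01131 + 9.812 = 40.98 kWh
Cost = 40.98 kWh × €0.348 = €14.26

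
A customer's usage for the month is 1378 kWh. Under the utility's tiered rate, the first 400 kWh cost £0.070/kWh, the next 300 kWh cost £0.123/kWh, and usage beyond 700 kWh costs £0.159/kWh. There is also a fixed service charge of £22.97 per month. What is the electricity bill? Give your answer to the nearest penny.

£195.67

First 400 kWh × £0.070 = £28.00
Next 300 kWh × £0.123 = £36.90
Remaining 678 kWh × £0.159 = £107.80
Energy charge = £172.70; + service £22.97 = £195.67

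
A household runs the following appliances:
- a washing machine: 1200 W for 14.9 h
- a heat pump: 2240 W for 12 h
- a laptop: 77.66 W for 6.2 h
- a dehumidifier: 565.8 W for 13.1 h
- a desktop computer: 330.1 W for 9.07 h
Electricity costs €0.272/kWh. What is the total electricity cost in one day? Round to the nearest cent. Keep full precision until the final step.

€15.14

washing machine: 1200 W × 14.9 h = 17,880 Wh = 17.88 kWh
heat pump: 2240 W × 12 h = 26,880 Wh = 26.88 kWh
laptop: 77.66 W × 6.2 h = 481 Wh = 0.4815 kWh
dehumidifier: 565.8 W × 13.1 h = 7,412 Wh = 7.412 kWh
desktop computer: 330.1 W × 9.07 h = 2,994 Wh = 2.994 kWh
Total energy = 17.88 + 26.88 + 0.4815 + 7.412 + 2.994 = 55.65 kWh
Cost = 55.65 kWh × €0.272 = €15.14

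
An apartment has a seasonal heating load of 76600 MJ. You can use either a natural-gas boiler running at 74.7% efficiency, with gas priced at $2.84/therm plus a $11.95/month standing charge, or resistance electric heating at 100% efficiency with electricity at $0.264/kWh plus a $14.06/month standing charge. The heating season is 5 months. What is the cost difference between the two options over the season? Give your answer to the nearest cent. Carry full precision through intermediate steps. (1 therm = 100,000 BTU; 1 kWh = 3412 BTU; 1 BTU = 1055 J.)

Heat load = 76600 MJ = 76,600,000,000 J / 1055 = 72,606,635 BTU
Gas: input = 72,606,635 / 0.747 = 97,197,637 BTU = 972 therm → 972 × $2.84 = $2,760.41; + 5 × $11.95 standing = $2,820.16
Electric: 72,606,635 BTU / 3412 = 21,280 kWh → × $0.264 = $5,617.86; + 5 × $14.06 standing = $5,688.16
Difference = |$2,820.16 − $5,688.16| = $2,868.00

$2868.00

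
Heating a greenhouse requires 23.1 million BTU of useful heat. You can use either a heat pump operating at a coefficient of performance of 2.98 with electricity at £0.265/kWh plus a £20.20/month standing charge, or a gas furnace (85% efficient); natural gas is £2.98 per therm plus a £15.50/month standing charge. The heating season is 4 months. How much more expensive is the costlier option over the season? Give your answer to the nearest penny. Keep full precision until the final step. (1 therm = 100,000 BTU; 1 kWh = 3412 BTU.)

£189.01

Heat load = 23.1 × 10⁶ BTU = 23,100,000 BTU
Gas: input = 23,100,000 / 0.85 = 27,176,471 BTU = 271.8 therm → 271.8 × £2.98 = £809.86; + 4 × £15.50 standing = £871.86
Heat pump: 23,100,000 BTU / 3412 = 6,770 kWh heat; / 2.98 = 2,272 kWh in → × £0.265 = £602.05; + 4 × £20.20 standing = £682.85
Difference = |£871.86 − £682.85| = £189.01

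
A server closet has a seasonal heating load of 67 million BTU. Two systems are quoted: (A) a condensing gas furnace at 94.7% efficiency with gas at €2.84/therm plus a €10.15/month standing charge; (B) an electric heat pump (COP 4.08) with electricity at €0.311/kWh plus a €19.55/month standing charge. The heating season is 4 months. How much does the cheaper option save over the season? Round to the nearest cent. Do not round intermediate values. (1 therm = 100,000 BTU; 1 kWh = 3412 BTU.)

Heat load = 67 × 10⁶ BTU = 67,000,000 BTU
Gas: input = 67,000,000 / 0.947 = 70,749,736 BTU = 707.5 therm → 707.5 × €2.84 = €2,009.29; + 4 × €10.15 standing = €2,049.89
Heat pump: 67,000,000 BTU / 3412 = 19,640 kWh heat; / 4.08 = 4,813 kWh in → × €0.311 = €1,496.81; + 4 × €19.55 standing = €1,575.01
Difference = |€2,049.89 − €1,575.01| = €474.88

€474.88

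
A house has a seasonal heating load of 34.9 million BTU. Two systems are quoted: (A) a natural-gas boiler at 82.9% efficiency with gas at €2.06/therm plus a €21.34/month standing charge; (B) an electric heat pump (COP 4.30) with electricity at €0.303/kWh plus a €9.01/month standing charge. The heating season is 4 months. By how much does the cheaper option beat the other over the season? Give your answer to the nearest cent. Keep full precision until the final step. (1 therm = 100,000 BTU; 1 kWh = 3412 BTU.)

Heat load = 34.9 × 10⁶ BTU = 34,900,000 BTU
Gas: input = 34,900,000 / 0.829 = 42,098,914 BTU = 421 therm → 421 × €2.06 = €867.24; + 4 × €21.34 standing = €952.60
Heat pump: 34,900,000 BTU / 3412 = 10,230 kWh heat; / 4.30 = 2,379 kWh in → × €0.303 = €720.76; + 4 × €9.01 standing = €756.80
Difference = |€952.60 − €756.80| = €195.80

€195.80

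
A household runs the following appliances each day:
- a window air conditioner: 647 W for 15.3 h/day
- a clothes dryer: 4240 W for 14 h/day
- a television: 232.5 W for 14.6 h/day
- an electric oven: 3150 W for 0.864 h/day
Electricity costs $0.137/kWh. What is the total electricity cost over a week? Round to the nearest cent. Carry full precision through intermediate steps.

window air conditioner: 647 W × 15.3 h × 7 d = 69,294 Wh = 69.29 kWh
clothes dryer: 4240 W × 14 h × 7 d = 415,520 Wh = 415.5 kWh
television: 232.5 W × 14.6 h × 7 d = 23,762 Wh = 23.76 kWh
electric oven: 3150 W × 0.864 h × 7 d = 19,051 Wh = 19.05 kWh
Total energy = 69.29 + 415.5 + 23.76 + 19.05 = 527.6 kWh
Cost = 527.6 kWh × $0.137 = $72.28

$72.28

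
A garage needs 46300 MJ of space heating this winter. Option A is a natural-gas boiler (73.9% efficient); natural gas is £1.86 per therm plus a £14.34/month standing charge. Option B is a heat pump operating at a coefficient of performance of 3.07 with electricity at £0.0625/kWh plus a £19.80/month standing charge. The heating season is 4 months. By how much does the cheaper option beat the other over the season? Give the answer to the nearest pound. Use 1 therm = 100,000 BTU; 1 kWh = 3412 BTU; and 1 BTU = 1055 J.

£821

Heat load = 46300 MJ = 46,300,000,000 J / 1055 = 43,886,256 BTU
Gas: input = 43,886,256 / 0.739 = 59,386,003 BTU = 593.9 therm → 593.9 × £1.86 = £1,104.58; + 4 × £14.34 standing = £1,161.94
Heat pump: 43,886,256 BTU / 3412 = 12,860 kWh heat; / 3.07 = 4,190 kWh in → × £0.0625 = £261.86; + 4 × £19.80 standing = £341.06
Difference = |£1,161.94 − £341.06| = £820.88 ≈ £821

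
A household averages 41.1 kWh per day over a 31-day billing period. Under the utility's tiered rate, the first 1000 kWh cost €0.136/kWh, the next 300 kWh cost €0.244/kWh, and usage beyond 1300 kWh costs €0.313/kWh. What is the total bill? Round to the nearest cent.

Usage = 41.1 kWh/day × 31 days = 1274.1 kWh
First 1000 kWh × €0.136 = €136.00
Next 274.1 kWh × €0.244 = €66.88
Remaining tier: 0 kWh (not reached)
Total = €202.88

€202.88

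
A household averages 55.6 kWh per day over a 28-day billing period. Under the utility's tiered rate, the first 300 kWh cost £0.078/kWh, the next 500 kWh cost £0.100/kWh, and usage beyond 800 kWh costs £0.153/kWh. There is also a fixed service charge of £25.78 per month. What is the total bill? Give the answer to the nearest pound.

Usage = 55.6 kWh/day × 28 days = 1556.8 kWh
First 300 kWh × £0.078 = £23.40
Next 500 kWh × £0.100 = £50.00
Remaining 756.8 kWh × £0.153 = £115.79
Energy charge = £189.19; + service £25.78 = £214.97 ≈ £215

£215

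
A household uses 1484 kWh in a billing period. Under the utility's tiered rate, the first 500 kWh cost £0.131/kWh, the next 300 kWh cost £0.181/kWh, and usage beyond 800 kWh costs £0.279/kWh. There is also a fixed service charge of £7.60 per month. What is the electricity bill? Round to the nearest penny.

First 500 kWh × £0.131 = £65.50
Next 300 kWh × £0.181 = £54.30
Remaining 684 kWh × £0.279 = £190.84
Energy charge = £310.64; + service £7.60 = £318.24

£318.24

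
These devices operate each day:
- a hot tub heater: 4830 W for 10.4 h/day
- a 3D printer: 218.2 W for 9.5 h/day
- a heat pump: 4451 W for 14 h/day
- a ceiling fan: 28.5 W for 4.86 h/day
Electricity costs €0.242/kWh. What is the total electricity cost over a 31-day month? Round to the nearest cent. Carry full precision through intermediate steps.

€860.91

hot tub heater: 4830 W × 10.4 h × 31 d = 1,557,192 Wh = 1,557 kWh
3D printer: 218.2 W × 9.5 h × 31 d = 64,260 Wh = 64.26 kWh
heat pump: 4451 W × 14 h × 31 d = 1,931,734 Wh = 1,932 kWh
ceiling fan: 28.5 W × 4.86 h × 31 d = 4,294 Wh = 4.294 kWh
Total energy = 1,557 + 64.26 + 1,932 + 4.294 = 3,557 kWh
Cost = 3,557 kWh × €0.242 = €860.91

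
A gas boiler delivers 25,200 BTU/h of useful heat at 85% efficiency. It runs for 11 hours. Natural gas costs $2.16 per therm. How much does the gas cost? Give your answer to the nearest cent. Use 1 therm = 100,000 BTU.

Heat delivered = 25,200 BTU/h × 11 h = 277,200 BTU
Gas input = 277,200 / 0.85 = 326,118 BTU
= 326,118 / 100,000 = 3.261 therm
Cost = 3.261 × $2.16/therm = $7.04

$7.04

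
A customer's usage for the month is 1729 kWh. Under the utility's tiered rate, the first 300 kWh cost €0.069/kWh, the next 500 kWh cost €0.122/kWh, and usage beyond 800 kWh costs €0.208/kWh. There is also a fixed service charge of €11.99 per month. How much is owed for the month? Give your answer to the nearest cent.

First 300 kWh × €0.069 = €20.70
Next 500 kWh × €0.122 = €61.00
Remaining 929 kWh × €0.208 = €193.23
Energy charge = €274.93; + service €11.99 = €286.92

€286.92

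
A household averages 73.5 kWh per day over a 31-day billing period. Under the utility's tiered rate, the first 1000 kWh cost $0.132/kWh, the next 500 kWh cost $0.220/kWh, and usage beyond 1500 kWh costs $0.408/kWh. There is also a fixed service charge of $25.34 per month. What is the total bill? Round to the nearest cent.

Usage = 73.5 kWh/day × 31 days = 2278.5 kWh
First 1000 kWh × $0.132 = $132.00
Next 500 kWh × $0.220 = $110.00
Remaining 778.5 kWh × $0.408 = $317.63
Energy charge = $559.63; + service $25.34 = $584.97

$584.97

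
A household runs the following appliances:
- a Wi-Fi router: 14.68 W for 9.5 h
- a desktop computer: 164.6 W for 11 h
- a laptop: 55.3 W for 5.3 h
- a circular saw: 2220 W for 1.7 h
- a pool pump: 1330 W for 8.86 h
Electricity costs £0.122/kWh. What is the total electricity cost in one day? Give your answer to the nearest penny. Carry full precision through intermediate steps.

Wi-Fi router: 14.68 W × 9.5 h = 139 Wh = 0.1395 kWh
desktop computer: 164.6 W × 11 h = 1,811 Wh = 1.811 kWh
laptop: 55.3 W × 5.3 h = 293 Wh = 0.2931 kWh
circular saw: 2220 W × 1.7 h = 3,774 Wh = 3.774 kWh
pool pump: 1330 W × 8.86 h = 11,784 Wh = 11.78 kWh
Total energy = 0.1395 + 1.811 + 0.2931 + 3.774 + 11.78 = 17.8 kWh
Cost = 17.8 kWh × £0.122 = £2.17

£2.17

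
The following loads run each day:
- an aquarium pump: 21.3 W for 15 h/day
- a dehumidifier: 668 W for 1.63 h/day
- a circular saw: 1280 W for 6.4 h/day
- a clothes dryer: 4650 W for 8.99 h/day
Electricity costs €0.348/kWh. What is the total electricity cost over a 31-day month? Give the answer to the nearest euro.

aquarium pump: 21.3 W × 15 h × 31 d = 9,904 Wh = 9.905 kWh
dehumidifier: 668 W × 1.63 h × 31 d = 33,754 Wh = 33.75 kWh
circular saw: 1280 W × 6.4 h × 31 d = 253,952 Wh = 254 kWh
clothes dryer: 4650 W × 8.99 h × 31 d = 1,295,908 Wh = 1,296 kWh
Total energy = 9.905 + 33.75 + 254 + 1,296 = 1,594 kWh
Cost = 1,594 kWh × €0.348 = €554.54 ≈ €555

€555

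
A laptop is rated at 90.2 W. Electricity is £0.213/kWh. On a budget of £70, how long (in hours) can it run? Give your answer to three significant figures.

3640 h

Energy budget = £70 / £0.213 per kWh = 328.6 kWh = 328,638 Wh
Runtime = 328,638 Wh / 90.2 W = 3,643 h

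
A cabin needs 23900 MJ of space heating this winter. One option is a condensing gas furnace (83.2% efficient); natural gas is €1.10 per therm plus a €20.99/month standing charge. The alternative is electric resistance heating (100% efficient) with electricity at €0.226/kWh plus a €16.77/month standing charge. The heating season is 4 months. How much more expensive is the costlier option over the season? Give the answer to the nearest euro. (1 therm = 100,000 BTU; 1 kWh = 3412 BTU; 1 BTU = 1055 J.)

€1184

Heat load = 23900 MJ = 23,900,000,000 J / 1055 = 22,654,028 BTU
Gas: input = 22,654,028 / 0.832 = 27,228,400 BTU = 272.3 therm → 272.3 × €1.10 = €299.51; + 4 × €20.99 standing = €383.47
Electric: 22,654,028 BTU / 3412 = 6,640 kWh → × €0.226 = €1,500.53; + 4 × €16.77 standing = €1,567.61
Difference = |€383.47 − €1,567.61| = €1,184.14 ≈ €1184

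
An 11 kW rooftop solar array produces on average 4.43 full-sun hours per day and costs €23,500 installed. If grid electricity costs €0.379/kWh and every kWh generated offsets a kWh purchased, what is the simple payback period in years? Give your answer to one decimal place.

3.5 years

Daily generation = 11 kW × 4.43 h = 48.73 kWh
Annual generation = 48.73 × 365 = 17786 kWh
Annual savings = 17786 × €0.379 = €6,741.06
Payback = €23,500 / €6,741.06 = 3.49 years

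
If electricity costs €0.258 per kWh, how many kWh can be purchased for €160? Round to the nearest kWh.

€160 / €0.258 per kWh = 620.2 kWh

620 kWh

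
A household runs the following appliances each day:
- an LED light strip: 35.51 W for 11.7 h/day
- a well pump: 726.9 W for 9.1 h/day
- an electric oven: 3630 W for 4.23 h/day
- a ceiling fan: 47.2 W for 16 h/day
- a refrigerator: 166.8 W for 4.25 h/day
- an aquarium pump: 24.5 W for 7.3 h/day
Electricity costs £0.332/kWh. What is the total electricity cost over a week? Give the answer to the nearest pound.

LED light strip: 35.51 W × 11.7 h × 7 d = 2,908 Wh = 2.908 kWh
well pump: 726.9 W × 9.1 h × 7 d = 46,304 Wh = 46.3 kWh
electric oven: 3630 W × 4.23 h × 7 d = 107,484 Wh = 107.5 kWh
ceiling fan: 47.2 W × 16 h × 7 d = 5,286 Wh = 5.286 kWh
refrigerator: 166.8 W × 4.25 h × 7 d = 4,962 Wh = 4.962 kWh
aquarium pump: 24.5 W × 7.3 h × 7 d = 1,252 Wh = 1.252 kWh
Total energy = 2.908 + 46.3 + 107.5 + 5.286 + 4.962 + 1.252 = 168.2 kWh
Cost = 168.2 kWh × £0.332 = £55.84 ≈ £56

£56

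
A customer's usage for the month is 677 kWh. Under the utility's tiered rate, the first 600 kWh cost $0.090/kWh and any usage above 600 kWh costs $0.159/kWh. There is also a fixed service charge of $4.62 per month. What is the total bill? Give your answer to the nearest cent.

First 600 kWh × $0.090 = $54.00
Remaining 77 kWh × $0.159 = $12.24
Energy charge = $66.24; + service $4.62 = $70.86

$70.86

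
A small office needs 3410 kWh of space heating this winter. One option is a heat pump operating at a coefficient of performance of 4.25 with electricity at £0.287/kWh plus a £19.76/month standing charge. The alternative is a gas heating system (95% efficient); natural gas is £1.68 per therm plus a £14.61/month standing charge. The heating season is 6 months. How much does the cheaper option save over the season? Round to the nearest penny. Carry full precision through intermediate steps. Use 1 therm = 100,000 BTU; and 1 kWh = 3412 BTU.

£55.42

Heat load = 3410 kWh × 3412 = 11,634,920 BTU
Gas: input = 11,634,920 / 0.95 = 12,247,284 BTU = 122.5 therm → 122.5 × £1.68 = £205.75; + 6 × £14.61 standing = £293.41
Heat pump: 11,634,920 BTU / 3412 = 3,410 kWh heat; / 4.25 = 802.4 kWh in → × £0.287 = £230.28; + 6 × £19.76 standing = £348.84
Difference = |£293.41 − £348.84| = £55.42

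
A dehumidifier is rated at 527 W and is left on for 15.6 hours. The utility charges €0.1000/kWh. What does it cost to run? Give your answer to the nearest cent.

Energy = 527 W × 15.6 h = 8,221 Wh = 8.221 kWh
Cost = 8.221 kWh × €0.1000/kWh = €0.82

€0.82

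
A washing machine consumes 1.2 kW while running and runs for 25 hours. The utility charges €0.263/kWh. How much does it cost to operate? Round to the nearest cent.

€7.89

Energy = 1200 W × 25 h = 30,000 Wh = 30 kWh
Cost = 30 kWh × €0.263/kWh = €7.89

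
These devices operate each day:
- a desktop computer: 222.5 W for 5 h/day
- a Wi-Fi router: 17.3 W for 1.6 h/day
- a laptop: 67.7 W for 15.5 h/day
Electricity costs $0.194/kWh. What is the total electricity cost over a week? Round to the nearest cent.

desktop computer: 222.5 W × 5 h × 7 d = 7,788 Wh = 7.787 kWh
Wi-Fi router: 17.3 W × 1.6 h × 7 d = 194 Wh = 0.1938 kWh
laptop: 67.7 W × 15.5 h × 7 d = 7,345 Wh = 7.345 kWh
Total energy = 7.787 + 0.1938 + 7.345 = 15.33 kWh
Cost = 15.33 kWh × $0.194 = $2.97

$2.97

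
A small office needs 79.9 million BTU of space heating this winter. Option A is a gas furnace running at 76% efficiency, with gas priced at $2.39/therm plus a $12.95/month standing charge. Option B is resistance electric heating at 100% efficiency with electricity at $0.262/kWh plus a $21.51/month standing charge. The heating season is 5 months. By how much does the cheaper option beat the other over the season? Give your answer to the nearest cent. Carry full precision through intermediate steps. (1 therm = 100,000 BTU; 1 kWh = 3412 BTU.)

$3665.50

Heat load = 79.9 × 10⁶ BTU = 79,900,000 BTU
Gas: input = 79,900,000 / 0.76 = 105,131,579 BTU = 1,051 therm → 1,051 × $2.39 = $2,512.64; + 5 × $12.95 standing = $2,577.39
Electric: 79,900,000 BTU / 3412 = 23,420 kWh → × $0.262 = $6,135.35; + 5 × $21.51 standing = $6,242.90
Difference = |$2,577.39 − $6,242.90| = $3,665.50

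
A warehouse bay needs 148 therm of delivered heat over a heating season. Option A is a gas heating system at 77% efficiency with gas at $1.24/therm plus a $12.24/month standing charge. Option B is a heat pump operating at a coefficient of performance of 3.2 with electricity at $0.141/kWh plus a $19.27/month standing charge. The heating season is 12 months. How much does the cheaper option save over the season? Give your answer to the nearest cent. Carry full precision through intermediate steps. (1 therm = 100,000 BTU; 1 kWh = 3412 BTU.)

Heat load = 148 therm × 100,000 = 14,800,000 BTU
Gas: input = 14,800,000 / 0.77 = 19,220,779 BTU = 192.2 therm → 192.2 × $1.24 = $238.34; + 12 × $12.24 standing = $385.22
Heat pump: 14,800,000 BTU / 3412 = 4,338 kWh heat; / 3.2 = 1,356 kWh in → × $0.141 = $191.13; + 12 × $19.27 standing = $422.37
Difference = |$385.22 − $422.37| = $37.15

$37.15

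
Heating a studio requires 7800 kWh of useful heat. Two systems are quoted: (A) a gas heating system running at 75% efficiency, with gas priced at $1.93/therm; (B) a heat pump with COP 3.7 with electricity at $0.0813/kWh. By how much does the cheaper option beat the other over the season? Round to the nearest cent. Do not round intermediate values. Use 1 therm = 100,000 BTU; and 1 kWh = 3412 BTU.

$513.47

Heat load = 7800 kWh × 3412 = 26,613,600 BTU
Gas: input = 26,613,600 / 0.75 = 35,484,800 BTU = 354.8 therm → 354.8 × $1.93 = $684.86
Heat pump: 26,613,600 BTU / 3412 = 7,800 kWh heat; / 3.7 = 2,108 kWh in → × $0.0813 = $171.39
Difference = |$684.86 − $171.39| = $513.47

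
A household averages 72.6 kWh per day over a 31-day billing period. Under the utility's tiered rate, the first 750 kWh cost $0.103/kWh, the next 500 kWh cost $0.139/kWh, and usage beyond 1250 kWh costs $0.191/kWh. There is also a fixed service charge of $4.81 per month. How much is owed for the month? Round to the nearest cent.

$342.67

Usage = 72.6 kWh/day × 31 days = 2250.6 kWh
First 750 kWh × $0.103 = $77.25
Next 500 kWh × $0.139 = $69.50
Remaining 1000.6 kWh × $0.191 = $191.11
Energy charge = $337.86; + service $4.81 = $342.67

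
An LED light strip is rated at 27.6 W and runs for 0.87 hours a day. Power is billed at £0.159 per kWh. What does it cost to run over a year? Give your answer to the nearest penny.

£1.39

Energy = 27.6 W × 0.87 h/day × 365 days = 8,764 Wh = 8.764 kWh
Cost = 8.764 kWh × £0.159/kWh = £1.39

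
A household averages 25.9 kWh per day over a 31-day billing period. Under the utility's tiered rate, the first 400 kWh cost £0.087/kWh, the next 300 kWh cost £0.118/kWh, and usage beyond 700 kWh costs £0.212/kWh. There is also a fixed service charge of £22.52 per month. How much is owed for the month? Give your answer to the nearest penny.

Usage = 25.9 kWh/day × 31 days = 802.9 kWh
First 400 kWh × £0.087 = £34.80
Next 300 kWh × £0.118 = £35.40
Remaining 102.9 kWh × £0.212 = £21.81
Energy charge = £92.01; + service £22.52 = £114.53

£114.53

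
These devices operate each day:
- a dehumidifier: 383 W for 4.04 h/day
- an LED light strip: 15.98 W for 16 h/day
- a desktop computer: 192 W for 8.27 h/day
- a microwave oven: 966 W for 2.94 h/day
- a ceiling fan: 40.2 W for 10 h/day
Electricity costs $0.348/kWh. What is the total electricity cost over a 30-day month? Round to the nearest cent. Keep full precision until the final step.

dehumidifier: 383 W × 4.04 h × 30 d = 46,420 Wh = 46.42 kWh
LED light strip: 15.98 W × 16 h × 30 d = 7,670 Wh = 7.67 kWh
desktop computer: 192 W × 8.27 h × 30 d = 47,635 Wh = 47.64 kWh
microwave oven: 966 W × 2.94 h × 30 d = 85,201 Wh = 85.2 kWh
ceiling fan: 40.2 W × 10 h × 30 d = 12,060 Wh = 12.06 kWh
Total energy = 46.42 + 7.67 + 47.64 + 85.2 + 12.06 = 199 kWh
Cost = 199 kWh × $0.348 = $69.25

$69.25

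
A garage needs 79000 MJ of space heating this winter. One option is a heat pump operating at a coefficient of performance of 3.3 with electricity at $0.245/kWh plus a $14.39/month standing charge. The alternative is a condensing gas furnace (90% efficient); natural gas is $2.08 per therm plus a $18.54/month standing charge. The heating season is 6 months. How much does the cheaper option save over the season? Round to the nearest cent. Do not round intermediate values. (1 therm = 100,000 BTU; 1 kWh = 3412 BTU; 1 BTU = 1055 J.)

$126.13

Heat load = 79000 MJ = 79,000,000,000 J / 1055 = 74,881,517 BTU
Gas: input = 74,881,517 / 0.900 = 83,201,685 BTU = 832 therm → 832 × $2.08 = $1,730.60; + 6 × $18.54 standing = $1,841.84
Heat pump: 74,881,517 BTU / 3412 = 21,950 kWh heat; / 3.3 = 6,650 kWh in → × $0.245 = $1,629.36; + 6 × $14.39 standing = $1,715.70
Difference = |$1,841.84 − $1,715.70| = $126.13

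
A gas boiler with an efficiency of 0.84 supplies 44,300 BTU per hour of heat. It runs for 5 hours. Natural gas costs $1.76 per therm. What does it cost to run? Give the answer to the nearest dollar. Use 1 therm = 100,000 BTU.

$5

Heat delivered = 44,300 BTU/h × 5 h = 221,500 BTU
Gas input = 221,500 / 0.84 = 263,690 BTU
= 263,690 / 100,000 = 2.637 therm
Cost = 2.637 × $1.76/therm = $4.64 ≈ $5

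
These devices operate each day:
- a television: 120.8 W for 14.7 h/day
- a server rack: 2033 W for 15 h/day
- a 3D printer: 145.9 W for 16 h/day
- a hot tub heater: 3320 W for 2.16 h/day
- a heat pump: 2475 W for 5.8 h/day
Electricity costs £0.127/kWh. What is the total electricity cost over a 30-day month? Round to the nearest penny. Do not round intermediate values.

television: 120.8 W × 14.7 h × 30 d = 53,273 Wh = 53.27 kWh
server rack: 2033 W × 15 h × 30 d = 914,850 Wh = 914.9 kWh
3D printer: 145.9 W × 16 h × 30 d = 70,032 Wh = 70.03 kWh
hot tub heater: 3320 W × 2.16 h × 30 d = 215,136 Wh = 215.1 kWh
heat pump: 2475 W × 5.8 h × 30 d = 430,650 Wh = 430.6 kWh
Total energy = 53.27 + 914.9 + 70.03 + 215.1 + 430.6 = 1,684 kWh
Cost = 1,684 kWh × £0.127 = £213.86

£213.86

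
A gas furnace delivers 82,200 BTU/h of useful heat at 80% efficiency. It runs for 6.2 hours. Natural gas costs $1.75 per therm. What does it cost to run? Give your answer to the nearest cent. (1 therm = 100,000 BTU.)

Heat delivered = 82,200 BTU/h × 6.2 h = 509,640 BTU
Gas input = 509,640 / 0.80 = 637,050 BTU
= 637,050 / 100,000 = 6.37 therm
Cost = 6.37 × $1.75/therm = $11.15

$11.15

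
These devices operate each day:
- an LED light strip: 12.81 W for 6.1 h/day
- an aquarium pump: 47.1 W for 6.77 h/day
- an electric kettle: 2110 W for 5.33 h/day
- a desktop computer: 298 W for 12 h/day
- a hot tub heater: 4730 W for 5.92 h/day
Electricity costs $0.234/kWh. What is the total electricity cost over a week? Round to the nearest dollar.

LED light strip: 12.81 W × 6.1 h × 7 d = 547 Wh = 0.547 kWh
aquarium pump: 47.1 W × 6.77 h × 7 d = 2,232 Wh = 2.232 kWh
electric kettle: 2110 W × 5.33 h × 7 d = 78,724 Wh = 78.72 kWh
desktop computer: 298 W × 12 h × 7 d = 25,032 Wh = 25.03 kWh
hot tub heater: 4730 W × 5.92 h × 7 d = 196,011 Wh = 196 kWh
Total energy = 0.547 + 2.232 + 78.72 + 25.03 + 196 = 302.5 kWh
Cost = 302.5 kWh × $0.234 = $70.80 ≈ $71

$71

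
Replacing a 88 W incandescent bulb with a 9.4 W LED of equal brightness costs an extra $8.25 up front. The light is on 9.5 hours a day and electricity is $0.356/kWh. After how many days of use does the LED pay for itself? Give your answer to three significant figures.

31 days

Power saved = 88 − 9.4 = 78.6 W
Daily energy saved = 78.6 W × 9.5 h = 746.7 Wh = 0.7467 kWh
Daily savings = 0.7467 × $0.356 = $0.2658
Payback = $8.25 / $0.2658 per day = 31.04 days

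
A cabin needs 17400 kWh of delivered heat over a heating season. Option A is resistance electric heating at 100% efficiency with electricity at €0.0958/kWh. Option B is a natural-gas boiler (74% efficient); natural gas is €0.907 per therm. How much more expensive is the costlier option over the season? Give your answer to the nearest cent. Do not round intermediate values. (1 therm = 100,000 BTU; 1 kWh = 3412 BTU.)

€939.25

Heat load = 17400 kWh × 3412 = 59,368,800 BTU
Gas: input = 59,368,800 / 0.74 = 80,228,108 BTU = 802.3 therm → 802.3 × €0.907 = €727.67
Electric: 59,368,800 BTU / 3412 = 17,400 kWh → × €0.0958 = €1,666.92
Difference = |€727.67 − €1,666.92| = €939.25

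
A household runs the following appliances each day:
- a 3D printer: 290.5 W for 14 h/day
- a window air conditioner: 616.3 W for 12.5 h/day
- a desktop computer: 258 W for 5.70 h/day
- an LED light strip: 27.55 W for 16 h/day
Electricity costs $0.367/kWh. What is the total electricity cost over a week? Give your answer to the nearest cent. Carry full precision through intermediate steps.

$35.15

3D printer: 290.5 W × 14 h × 7 d = 28,469 Wh = 28.47 kWh
window air conditioner: 616.3 W × 12.5 h × 7 d = 53,926 Wh = 53.93 kWh
desktop computer: 258 W × 5.70 h × 7 d = 10,294 Wh = 10.29 kWh
LED light strip: 27.55 W × 16 h × 7 d = 3,086 Wh = 3.086 kWh
Total energy = 28.47 + 53.93 + 10.29 + 3.086 = 95.78 kWh
Cost = 95.78 kWh × $0.367 = $35.15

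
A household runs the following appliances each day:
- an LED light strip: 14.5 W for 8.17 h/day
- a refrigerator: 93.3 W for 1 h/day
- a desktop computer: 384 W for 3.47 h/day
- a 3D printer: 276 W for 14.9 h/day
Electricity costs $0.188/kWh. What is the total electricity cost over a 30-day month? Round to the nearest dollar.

LED light strip: 14.5 W × 8.17 h × 30 d = 3,554 Wh = 3.554 kWh
refrigerator: 93.3 W × 1 h × 30 d = 2,799 Wh = 2.799 kWh
desktop computer: 384 W × 3.47 h × 30 d = 39,974 Wh = 39.97 kWh
3D printer: 276 W × 14.9 h × 30 d = 123,372 Wh = 123.4 kWh
Total energy = 3.554 + 2.799 + 39.97 + 123.4 = 169.7 kWh
Cost = 169.7 kWh × $0.188 = $31.90 ≈ $32

$32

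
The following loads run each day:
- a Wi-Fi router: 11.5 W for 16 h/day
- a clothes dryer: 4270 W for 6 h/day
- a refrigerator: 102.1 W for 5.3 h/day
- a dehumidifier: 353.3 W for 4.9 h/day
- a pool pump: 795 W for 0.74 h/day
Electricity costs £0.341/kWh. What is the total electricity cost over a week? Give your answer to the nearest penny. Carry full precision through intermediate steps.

£68.42

Wi-Fi router: 11.5 W × 16 h × 7 d = 1,288 Wh = 1.288 kWh
clothes dryer: 4270 W × 6 h × 7 d = 179,340 Wh = 179.3 kWh
refrigerator: 102.1 W × 5.3 h × 7 d = 3,788 Wh = 3.788 kWh
dehumidifier: 353.3 W × 4.9 h × 7 d = 12,118 Wh = 12.12 kWh
pool pump: 795 W × 0.74 h × 7 d = 4,118 Wh = 4.118 kWh
Total energy = 1.288 + 179.3 + 3.788 + 12.12 + 4.118 = 200.7 kWh
Cost = 200.7 kWh × £0.341 = £68.42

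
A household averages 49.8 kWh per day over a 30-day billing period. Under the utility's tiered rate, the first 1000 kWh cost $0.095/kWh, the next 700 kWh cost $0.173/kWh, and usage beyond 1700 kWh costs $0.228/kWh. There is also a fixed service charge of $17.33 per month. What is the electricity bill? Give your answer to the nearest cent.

Usage = 49.8 kWh/day × 30 days = 1494 kWh
First 1000 kWh × $0.095 = $95.00
Next 494 kWh × $0.173 = $85.46
Remaining tier: 0 kWh (not reached)
Energy charge = $180.46; + service $17.33 = $197.79

$197.79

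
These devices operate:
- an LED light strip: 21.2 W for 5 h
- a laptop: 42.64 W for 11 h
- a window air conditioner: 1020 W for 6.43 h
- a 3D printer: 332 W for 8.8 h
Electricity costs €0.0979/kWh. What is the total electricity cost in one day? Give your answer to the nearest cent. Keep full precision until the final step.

LED light strip: 21.2 W × 5 h = 106 Wh = 0.106 kWh
laptop: 42.64 W × 11 h = 469 Wh = 0.469 kWh
window air conditioner: 1020 W × 6.43 h = 6,559 Wh = 6.559 kWh
3D printer: 332 W × 8.8 h = 2,922 Wh = 2.922 kWh
Total energy = 0.106 + 0.469 + 6.559 + 2.922 = 10.06 kWh
Cost = 10.06 kWh × €0.0979 = €0.98

€0.98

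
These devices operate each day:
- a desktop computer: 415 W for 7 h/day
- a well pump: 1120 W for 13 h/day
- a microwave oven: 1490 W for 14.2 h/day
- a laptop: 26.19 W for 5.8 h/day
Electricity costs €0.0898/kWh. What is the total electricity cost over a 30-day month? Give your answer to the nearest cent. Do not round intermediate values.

€104.46

desktop computer: 415 W × 7 h × 30 d = 87,150 Wh = 87.15 kWh
well pump: 1120 W × 13 h × 30 d = 436,800 Wh = 436.8 kWh
microwave oven: 1490 W × 14.2 h × 30 d = 634,740 Wh = 634.7 kWh
laptop: 26.19 W × 5.8 h × 30 d = 4,557 Wh = 4.557 kWh
Total energy = 87.15 + 436.8 + 634.7 + 4.557 = 1,163 kWh
Cost = 1,163 kWh × €0.0898 = €104.46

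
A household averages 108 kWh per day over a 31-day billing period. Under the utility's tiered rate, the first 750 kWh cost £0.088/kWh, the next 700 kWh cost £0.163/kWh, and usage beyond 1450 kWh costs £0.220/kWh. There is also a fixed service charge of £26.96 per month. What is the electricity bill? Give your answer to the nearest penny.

£624.62

Usage = 108 kWh/day × 31 days = 3348 kWh
First 750 kWh × £0.088 = £66.00
Next 700 kWh × £0.163 = £114.10
Remaining 1898 kWh × £0.220 = £417.56
Energy charge = £597.66; + service £26.96 = £624.62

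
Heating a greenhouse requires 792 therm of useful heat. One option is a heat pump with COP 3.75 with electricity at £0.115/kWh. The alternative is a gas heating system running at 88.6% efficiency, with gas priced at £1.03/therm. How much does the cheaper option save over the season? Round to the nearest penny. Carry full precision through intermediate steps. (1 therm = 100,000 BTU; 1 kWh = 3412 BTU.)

£208.88

Heat load = 792 therm × 100,000 = 79,200,000 BTU
Gas: input = 79,200,000 / 0.886 = 89,390,519 BTU = 893.9 therm → 893.9 × £1.03 = £920.72
Heat pump: 79,200,000 BTU / 3412 = 23,210 kWh heat; / 3.75 = 6,190 kWh in → × £0.115 = £711.84
Difference = |£920.72 − £711.84| = £208.88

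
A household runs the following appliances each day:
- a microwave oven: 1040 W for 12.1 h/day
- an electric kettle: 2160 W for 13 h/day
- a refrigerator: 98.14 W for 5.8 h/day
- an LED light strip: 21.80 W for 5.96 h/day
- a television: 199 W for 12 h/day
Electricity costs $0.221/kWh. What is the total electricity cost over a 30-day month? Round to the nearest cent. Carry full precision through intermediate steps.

microwave oven: 1040 W × 12.1 h × 30 d = 377,520 Wh = 377.5 kWh
electric kettle: 2160 W × 13 h × 30 d = 842,400 Wh = 842.4 kWh
refrigerator: 98.14 W × 5.8 h × 30 d = 17,076 Wh = 17.08 kWh
LED light strip: 21.80 W × 5.96 h × 30 d = 3,898 Wh = 3.898 kWh
television: 199 W × 12 h × 30 d = 71,640 Wh = 71.64 kWh
Total energy = 377.5 + 842.4 + 17.08 + 3.898 + 71.64 = 1,313 kWh
Cost = 1,313 kWh × $0.221 = $290.07

$290.07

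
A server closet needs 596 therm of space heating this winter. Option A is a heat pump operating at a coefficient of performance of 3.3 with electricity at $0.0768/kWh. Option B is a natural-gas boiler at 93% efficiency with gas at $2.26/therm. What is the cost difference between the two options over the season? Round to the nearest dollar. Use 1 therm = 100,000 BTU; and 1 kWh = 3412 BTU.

$1042

Heat load = 596 therm × 100,000 = 59,600,000 BTU
Gas: input = 59,600,000 / 0.93 = 64,086,022 BTU = 640.9 therm → 640.9 × $2.26 = $1,448.34
Heat pump: 59,600,000 BTU / 3412 = 17,470 kWh heat; / 3.3 = 5,293 kWh in → × $0.0768 = $406.52
Difference = |$1,448.34 − $406.52| = $1,041.82 ≈ $1042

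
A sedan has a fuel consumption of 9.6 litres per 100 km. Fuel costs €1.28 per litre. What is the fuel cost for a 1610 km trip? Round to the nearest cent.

€197.84

Fuel = 9.6 L/100 km × 1610 km / 100 = 154.6 L
Cost = 154.6 L × €1.28/L = €197.84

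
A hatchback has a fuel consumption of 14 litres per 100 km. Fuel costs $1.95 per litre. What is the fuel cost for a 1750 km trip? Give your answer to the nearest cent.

$477.75

Fuel = 14 L/100 km × 1750 km / 100 = 245 L
Cost = 245 L × $1.95/L = $477.75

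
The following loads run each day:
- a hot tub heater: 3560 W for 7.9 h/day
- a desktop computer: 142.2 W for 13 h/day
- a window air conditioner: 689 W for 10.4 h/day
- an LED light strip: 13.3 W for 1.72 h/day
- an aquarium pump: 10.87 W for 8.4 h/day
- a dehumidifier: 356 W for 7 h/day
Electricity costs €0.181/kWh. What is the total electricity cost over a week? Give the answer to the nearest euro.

hot tub heater: 3560 W × 7.9 h × 7 d = 196,868 Wh = 196.9 kWh
desktop computer: 142.2 W × 13 h × 7 d = 12,940 Wh = 12.94 kWh
window air conditioner: 689 W × 10.4 h × 7 d = 50,159 Wh = 50.16 kWh
LED light strip: 13.3 W × 1.72 h × 7 d = 160 Wh = 0.1601 kWh
aquarium pump: 10.87 W × 8.4 h × 7 d = 639 Wh = 0.6392 kWh
dehumidifier: 356 W × 7 h × 7 d = 17,444 Wh = 17.44 kWh
Total energy = 196.9 + 12.94 + 50.16 + 0.1601 + 0.6392 + 17.44 = 278.2 kWh
Cost = 278.2 kWh × €0.181 = €50.36 ≈ €50

€50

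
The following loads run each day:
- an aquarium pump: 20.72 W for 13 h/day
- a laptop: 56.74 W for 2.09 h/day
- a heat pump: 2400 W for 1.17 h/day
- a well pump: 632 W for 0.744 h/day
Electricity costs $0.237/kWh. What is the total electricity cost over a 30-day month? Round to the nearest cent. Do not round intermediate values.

aquarium pump: 20.72 W × 13 h × 30 d = 8,081 Wh = 8.081 kWh
laptop: 56.74 W × 2.09 h × 30 d = 3,558 Wh = 3.558 kWh
heat pump: 2400 W × 1.17 h × 30 d = 84,240 Wh = 84.24 kWh
well pump: 632 W × 0.744 h × 30 d = 14,106 Wh = 14.11 kWh
Total energy = 8.081 + 3.558 + 84.24 + 14.11 = 110 kWh
Cost = 110 kWh × $0.237 = $26.07

$26.07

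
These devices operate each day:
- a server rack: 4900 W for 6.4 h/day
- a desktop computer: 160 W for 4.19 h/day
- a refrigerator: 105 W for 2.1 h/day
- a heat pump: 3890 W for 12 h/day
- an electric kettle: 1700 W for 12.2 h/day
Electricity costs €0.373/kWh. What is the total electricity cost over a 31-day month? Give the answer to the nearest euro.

€1152

server rack: 4900 W × 6.4 h × 31 d = 972,160 Wh = 972.2 kWh
desktop computer: 160 W × 4.19 h × 31 d = 20,782 Wh = 20.78 kWh
refrigerator: 105 W × 2.1 h × 31 d = 6,836 Wh = 6.835 kWh
heat pump: 3890 W × 12 h × 31 d = 1,447,080 Wh = 1,447 kWh
electric kettle: 1700 W × 12.2 h × 31 d = 642,940 Wh = 642.9 kWh
Total energy = 972.2 + 20.78 + 6.835 + 1,447 + 642.9 = 3,090 kWh
Cost = 3,090 kWh × €0.373 = €1,152.49 ≈ €1152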